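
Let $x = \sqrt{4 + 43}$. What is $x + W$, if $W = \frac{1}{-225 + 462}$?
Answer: $\frac{1}{237} + \sqrt{47} \approx 6.8599$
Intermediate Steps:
$W = \frac{1}{237} \approx 0.0042194$
$x = \sqrt{47} \approx 6.8557$
$x + W = \sqrt{47} + \frac{1}{237} = \frac{1}{237} + \sqrt{47}$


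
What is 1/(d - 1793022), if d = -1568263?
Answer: -1/3361285 ≈ -2.9751e-7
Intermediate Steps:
1/(d - 1793022) = 1/(-1568263 - 1793022) = 1/(-3361285) = -1/3361285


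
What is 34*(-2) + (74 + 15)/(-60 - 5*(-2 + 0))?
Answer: -3489/50 ≈ -69.780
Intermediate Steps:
34*(-2) + (74 + 15)/(-60 - 5*(-2 + 0)) = -68 + 89/(-60 - 5*(-2)) = -68 + 89/(-60 + 10) = -68 + 89/(-50) = -68 + 89*(-1/50) = -68 - 89/50 = -3489/50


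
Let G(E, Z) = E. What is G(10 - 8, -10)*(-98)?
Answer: -196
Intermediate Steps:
G(10 - 8, -10)*(-98) = (10 - 8)*(-98) = 2*(-98) = -196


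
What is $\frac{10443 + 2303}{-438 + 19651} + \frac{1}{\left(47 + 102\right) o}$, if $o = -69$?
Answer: $\frac{131022413}{197528853} \approx 0.66331$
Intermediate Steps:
$\frac{10443 + 2303}{-438 + 19651} + \frac{1}{\left(47 + 102\right) o} = \frac{10443 + 2303}{-438 + 19651} + \frac{1}{\left(47 + 102\right) \left(-69\right)} = \frac{12746}{19213} + \frac{1}{149 \left(-69\right)} = 12746 \cdot \frac{1}{19213} + \frac{1}{-10281} = \frac{12746}{19213} - \frac{1}{10281} = \frac{131022413}{197528853}$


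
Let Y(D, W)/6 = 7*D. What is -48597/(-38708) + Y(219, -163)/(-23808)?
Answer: 33373383/38398336 ≈ 0.86914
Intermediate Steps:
Y(D, W) = 42*D (Y(D, W) = 6*(7*D) = 42*D)
-48597/(-38708) + Y(219, -163)/(-23808) = -48597/(-38708) + (42*219)/(-23808) = -48597*(-1/38708) + 9198*(-1/23808) = 48597/38708 - 1533/3968 = 33373383/38398336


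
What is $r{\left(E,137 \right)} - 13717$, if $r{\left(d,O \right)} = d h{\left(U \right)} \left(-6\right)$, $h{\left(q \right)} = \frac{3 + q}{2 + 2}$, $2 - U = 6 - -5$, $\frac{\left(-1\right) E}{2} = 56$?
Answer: $-14725$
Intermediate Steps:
$E = -112$ ($E = \left(-2\right) 56 = -112$)
$U = -9$ ($U = 2 - \left(6 - -5\right) = 2 - \left(6 + 5\right) = 2 - 11 = -9$)
$h{\left(q \right)} = \frac{3}{4} + \frac{q}{4}$ ($h{\left(q \right)} = \frac{3 + q}{4} = \left(3 + q\right) \frac{1}{4} = \frac{3}{4} + \frac{q}{4}$)
$r{\left(d,O \right)} = 9 d$ ($r{\left(d,O \right)} = d \left(\frac{3}{4} + \frac{1}{4} \left(-9\right)\right) \left(-6\right) = d \left(\frac{3}{4} - \frac{9}{4}\right) \left(-6\right) = d \left(- \frac{3}{2}\right) \left(-6\right) = - \frac{3 d}{2} \left(-6\right) = 9 d$)
$r{\left(E,137 \right)} - 13717 = 9 \left(-112\right) - 13717 = -1008 - 13717 = -14725$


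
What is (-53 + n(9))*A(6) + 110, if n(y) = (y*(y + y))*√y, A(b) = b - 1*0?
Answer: 2708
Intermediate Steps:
A(b) = b (A(b) = b + 0 = b)
n(y) = 2*y^(5/2) (n(y) = (y*(2*y))*√y = (2*y²)*√y = 2*y^(5/2))
(-53 + n(9))*A(6) + 110 = (-53 + 2*9^(5/2))*6 + 110 = (-53 + 2*243)*6 + 110 = (-53 + 486)*6 + 110 = 433*6 + 110 = 2598 + 110 = 2708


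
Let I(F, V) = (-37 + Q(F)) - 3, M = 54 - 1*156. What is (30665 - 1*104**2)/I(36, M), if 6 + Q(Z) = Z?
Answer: -19849/10 ≈ -1984.9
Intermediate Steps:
M = -102 (M = 54 - 156 = -102)
Q(Z) = -6 + Z
I(F, V) = -46 + F (I(F, V) = (-37 + (-6 + F)) - 3 = (-43 + F) - 3 = -46 + F)
(30665 - 1*104**2)/I(36, M) = (30665 - 1*104**2)/(-46 + 36) = (30665 - 1*10816)/(-10) = (30665 - 10816)*(-1/10) = 19849*(-1/10) = -19849/10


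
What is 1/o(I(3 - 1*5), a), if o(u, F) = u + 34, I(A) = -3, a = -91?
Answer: 1/31 ≈ 0.032258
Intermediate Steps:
o(u, F) = 34 + u
1/o(I(3 - 1*5), a) = 1/(34 - 3) = 1/31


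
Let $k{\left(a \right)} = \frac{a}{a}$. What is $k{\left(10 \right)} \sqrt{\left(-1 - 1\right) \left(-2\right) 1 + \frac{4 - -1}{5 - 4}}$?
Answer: $3$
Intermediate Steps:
$k{\left(a \right)} = 1$
$k{\left(10 \right)} \sqrt{\left(-1 - 1\right) \left(-2\right) 1 + \frac{4 - -1}{5 - 4}} = 1 \sqrt{\left(-1 - 1\right) \left(-2\right) 1 + \frac{4 - -1}{5 - 4}} = 1 \sqrt{\left(-2\right) \left(-2\right) 1 + \frac{4 + 1}{1}} = 1 \sqrt{4 \cdot 1 + 1 \cdot 5} = 1 \sqrt{4 + 5} = 1 \sqrt{9} = 1 \cdot 3 = 3$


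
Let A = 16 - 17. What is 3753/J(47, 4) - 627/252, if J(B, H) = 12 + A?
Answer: 312953/924 ≈ 338.69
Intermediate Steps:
A = -1
J(B, H) = 11 (J(B, H) = 12 - 1 = 11)
3753/J(47, 4) - 627/252 = 3753/11 - 627/252 = 3753*(1/11) - 627*1/252 = 3753/11 - 209/84 = 312953/924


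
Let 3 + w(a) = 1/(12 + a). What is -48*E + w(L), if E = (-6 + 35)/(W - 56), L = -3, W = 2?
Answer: 206/9 ≈ 22.889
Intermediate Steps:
E = -29/54 (E = (-6 + 35)/(2 - 56) = 29/(-54) = 29*(-1/54) = -29/54 ≈ -0.53704)
w(a) = -3 + 1/(12 + a)
-48*E + w(L) = -48*(-29/54) + (-35 - 3*(-3))/(12 - 3) = 232/9 + (-35 + 9)/9 = 232/9 + (⅑)*(-26) = 232/9 - 26/9 = 206/9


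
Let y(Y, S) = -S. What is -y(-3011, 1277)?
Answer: 1277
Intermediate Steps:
-y(-3011, 1277) = -(-1)*1277 = -1*(-1277) = 1277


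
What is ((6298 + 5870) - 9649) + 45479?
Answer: 47998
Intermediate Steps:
((6298 + 5870) - 9649) + 45479 = (12168 - 9649) + 45479 = 2519 + 45479 = 47998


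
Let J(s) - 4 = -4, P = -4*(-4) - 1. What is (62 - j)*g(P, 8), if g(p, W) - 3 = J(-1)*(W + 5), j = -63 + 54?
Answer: 213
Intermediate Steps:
j = -9
P = 15 (P = 16 - 1 = 15)
J(s) = 0 (J(s) = 4 - 4 = 0)
g(p, W) = 3 (g(p, W) = 3 + 0*(W + 5) = 3 + 0*(5 + W) = 3 + 0 = 3)
(62 - j)*g(P, 8) = (62 - 1*(-9))*3 = (62 + 9)*3 = 71*3 = 213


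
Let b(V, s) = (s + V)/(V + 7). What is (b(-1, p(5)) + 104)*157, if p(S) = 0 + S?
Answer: 49298/3 ≈ 16433.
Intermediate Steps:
p(S) = S
b(V, s) = (V + s)/(7 + V)
(b(-1, p(5)) + 104)*157 = ((-1 + 5)/(7 - 1) + 104)*157 = (4/6 + 104)*157 = ((1/6)*4 + 104)*157 = (2/3 + 104)*157 = (314/3)*157 = 49298/3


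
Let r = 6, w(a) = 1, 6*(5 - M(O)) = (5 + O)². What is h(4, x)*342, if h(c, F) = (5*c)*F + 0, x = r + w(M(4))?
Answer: 47880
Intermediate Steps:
M(O) = 5 - (5 + O)²/6
x = 7 (x = 6 + 1 = 7)
h(c, F) = 5*F*c (h(c, F) = 5*F*c + 0 = 5*F*c)
h(4, x)*342 = (5*7*4)*342 = 140*342 = 47880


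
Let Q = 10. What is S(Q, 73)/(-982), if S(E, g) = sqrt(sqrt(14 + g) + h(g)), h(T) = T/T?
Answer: -sqrt(1 + sqrt(87))/982 ≈ -0.0032725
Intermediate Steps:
h(T) = 1
S(E, g) = sqrt(1 + sqrt(14 + g)) (S(E, g) = sqrt(sqrt(14 + g) + 1) = sqrt(1 + sqrt(14 + g)))
S(Q, 73)/(-982) = sqrt(1 + sqrt(14 + 73))/(-982) = sqrt(1 + sqrt(87))*(-1/982) = -sqrt(1 + sqrt(87))/982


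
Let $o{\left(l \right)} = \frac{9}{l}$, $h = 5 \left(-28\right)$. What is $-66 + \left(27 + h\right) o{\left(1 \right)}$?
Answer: $-1083$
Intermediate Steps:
$h = -140$
$-66 + \left(27 + h\right) o{\left(1 \right)} = -66 + \left(27 - 140\right) \frac{9}{1} = -66 - 113 \cdot 9 \cdot 1 = -66 - 1017 = -1083$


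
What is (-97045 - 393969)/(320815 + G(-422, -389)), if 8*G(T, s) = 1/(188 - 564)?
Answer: -1476970112/965011519 ≈ -1.5305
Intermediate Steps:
G(T, s) = -1/3008 (G(T, s) = 1/(8*(188 - 564)) = (1/8)/(-376) = (1/8)*(-1/376) = -1/3008)
(-97045 - 393969)/(320815 + G(-422, -389)) = (-97045 - 393969)/(320815 - 1/3008) = -491014/965011519/3008 = -491014*3008/965011519 = -1476970112/965011519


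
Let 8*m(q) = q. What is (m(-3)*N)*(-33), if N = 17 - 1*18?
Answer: -99/8 ≈ -12.375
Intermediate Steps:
N = -1 (N = 17 - 18 = -1)
m(q) = q/8
(m(-3)*N)*(-33) = (((⅛)*(-3))*(-1))*(-33) = -3/8*(-1)*(-33) = (3/8)*(-33) = -99/8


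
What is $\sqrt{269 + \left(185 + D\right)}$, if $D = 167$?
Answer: $3 \sqrt{69} \approx 24.92$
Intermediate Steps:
$\sqrt{269 + \left(185 + D\right)} = \sqrt{269 + \left(185 + 167\right)} = \sqrt{269 + 352} = \sqrt{621} = 3 \sqrt{69}$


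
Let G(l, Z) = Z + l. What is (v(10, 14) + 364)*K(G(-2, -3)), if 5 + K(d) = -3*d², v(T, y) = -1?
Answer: -29040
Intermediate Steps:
K(d) = -5 - 3*d²
(v(10, 14) + 364)*K(G(-2, -3)) = (-1 + 364)*(-5 - 3*(-3 - 2)²) = 363*(-5 - 3*(-5)²) = 363*(-5 - 3*25) = 363*(-5 - 75) = 363*(-80) = -29040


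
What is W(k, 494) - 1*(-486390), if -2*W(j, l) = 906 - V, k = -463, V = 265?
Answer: 972139/2 ≈ 4.8607e+5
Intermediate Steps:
W(j, l) = -641/2 (W(j, l) = -(906 - 1*265)/2 = -(906 - 265)/2 = -½*641 = -641/2)
W(k, 494) - 1*(-486390) = -641/2 - 1*(-486390) = -641/2 + 486390 = 972139/2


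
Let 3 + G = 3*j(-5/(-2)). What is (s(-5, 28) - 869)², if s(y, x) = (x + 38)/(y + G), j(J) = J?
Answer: 1002001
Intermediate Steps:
G = 9/2 (G = -3 + 3*(-5/(-2)) = -3 + 3*(-5*(-½)) = -3 + 3*(5/2) = -3 + 15/2 = 9/2 ≈ 4.5000)
s(y, x) = (38 + x)/(9/2 + y) (s(y, x) = (x + 38)/(y + 9/2) = (38 + x)/(9/2 + y))
(s(-5, 28) - 869)² = (2*(38 + 28)/(9 + 2*(-5)) - 869)² = (2*66/(9 - 10) - 869)² = (2*66/(-1) - 869)² = (2*(-1)*66 - 869)² = (-132 - 869)² = (-1001)² = 1002001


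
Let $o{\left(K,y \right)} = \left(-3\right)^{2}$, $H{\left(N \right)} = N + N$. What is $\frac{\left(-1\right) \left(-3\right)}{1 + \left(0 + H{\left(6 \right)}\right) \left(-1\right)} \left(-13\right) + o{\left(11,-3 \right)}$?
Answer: $\frac{138}{11} \approx 12.545$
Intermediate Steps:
$H{\left(N \right)} = 2 N$
$o{\left(K,y \right)} = 9$
$\frac{\left(-1\right) \left(-3\right)}{1 + \left(0 + H{\left(6 \right)}\right) \left(-1\right)} \left(-13\right) + o{\left(11,-3 \right)} = \frac{\left(-1\right) \left(-3\right)}{1 + \left(0 + 2 \cdot 6\right) \left(-1\right)} \left(-13\right) + 9 = \frac{3}{1 + \left(0 + 12\right) \left(-1\right)} \left(-13\right) + 9 = \frac{3}{1 + 12 \left(-1\right)} \left(-13\right) + 9 = \frac{3}{1 - 12} \left(-13\right) + 9 = \frac{3}{-11} \left(-13\right) + 9 = 3 \left(- \frac{1}{11}\right) \left(-13\right) + 9 = \left(- \frac{3}{11}\right) \left(-13\right) + 9 = \frac{39}{11} + 9 = \frac{138}{11}$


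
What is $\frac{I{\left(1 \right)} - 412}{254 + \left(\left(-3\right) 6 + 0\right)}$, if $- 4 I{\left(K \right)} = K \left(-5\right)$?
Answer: $- \frac{1643}{944} \approx -1.7405$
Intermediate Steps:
$I{\left(K \right)} = \frac{5 K}{4}$ ($I{\left(K \right)} = - \frac{K \left(-5\right)}{4} = - \frac{\left(-5\right) K}{4} = \frac{5 K}{4}$)
$\frac{I{\left(1 \right)} - 412}{254 + \left(\left(-3\right) 6 + 0\right)} = \frac{\frac{5}{4} \cdot 1 - 412}{254 + \left(\left(-3\right) 6 + 0\right)} = \frac{\frac{5}{4} - 412}{254 + \left(-18 + 0\right)} = - \frac{1643}{4 \left(254 - 18\right)} = - \frac{1643}{4 \cdot 236} = \left(- \frac{1643}{4}\right) \frac{1}{236} = - \frac{1643}{944}$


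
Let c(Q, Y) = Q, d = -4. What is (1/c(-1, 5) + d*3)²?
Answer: 169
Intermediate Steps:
(1/c(-1, 5) + d*3)² = (1/(-1) - 4*3)² = (-1 - 12)² = (-13)² = 169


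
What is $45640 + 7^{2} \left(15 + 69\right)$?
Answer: $49756$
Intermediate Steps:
$45640 + 7^{2} \left(15 + 69\right) = 45640 + 49 \cdot 84 = 45640 + 4116 = 49756$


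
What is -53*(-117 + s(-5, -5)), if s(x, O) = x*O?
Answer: 4876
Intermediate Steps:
s(x, O) = O*x
-53*(-117 + s(-5, -5)) = -53*(-117 - 5*(-5)) = -53*(-117 + 25) = -53*(-92) = 4876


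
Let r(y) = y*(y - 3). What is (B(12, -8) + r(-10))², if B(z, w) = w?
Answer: 14884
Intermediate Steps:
r(y) = y*(-3 + y)
(B(12, -8) + r(-10))² = (-8 - 10*(-3 - 10))² = (-8 - 10*(-13))² = (-8 + 130)² = 122² = 14884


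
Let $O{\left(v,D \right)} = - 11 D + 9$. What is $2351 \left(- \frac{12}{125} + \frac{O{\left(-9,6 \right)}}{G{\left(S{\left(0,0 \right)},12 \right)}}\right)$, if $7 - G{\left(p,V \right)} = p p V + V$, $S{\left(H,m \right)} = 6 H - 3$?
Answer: $\frac{13562919}{14125} \approx 960.21$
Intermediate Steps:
$S{\left(H,m \right)} = -3 + 6 H$
$O{\left(v,D \right)} = 9 - 11 D$
$G{\left(p,V \right)} = 7 - V - V p^{2}$ ($G{\left(p,V \right)} = 7 - \left(p p V + V\right) = 7 - \left(p^{2} V + V\right) = 7 - \left(V p^{2} + V\right) = 7 - \left(V + V p^{2}\right) = 7 - V - V p^{2}$)
$2351 \left(- \frac{12}{125} + \frac{O{\left(-9,6 \right)}}{G{\left(S{\left(0,0 \right)},12 \right)}}\right) = 2351 \left(- \frac{12}{125} + \frac{9 - 66}{7 - 12 - 12 \left(-3 + 6 \cdot 0\right)^{2}}\right) = 2351 \left(\left(-12\right) \frac{1}{125} + \frac{9 - 66}{7 - 12 - 12 \left(-3 + 0\right)^{2}}\right) = 2351 \left(- \frac{12}{125} - \frac{57}{7 - 12 - 12 \left(-3\right)^{2}}\right) = 2351 \left(- \frac{12}{125} - \frac{57}{7 - 12 - 12 \cdot 9}\right) = 2351 \left(- \frac{12}{125} - \frac{57}{7 - 12 - 108}\right) = 2351 \left(- \frac{12}{125} - \frac{57}{-113}\right) = 2351 \left(- \frac{12}{125} - - \frac{57}{113}\right) = 2351 \left(- \frac{12}{125} + \frac{57}{113}\right) = 2351 \cdot \frac{5769}{14125} = \frac{13562919}{14125}$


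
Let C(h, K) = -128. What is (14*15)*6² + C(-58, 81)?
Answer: 7432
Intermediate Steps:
(14*15)*6² + C(-58, 81) = (14*15)*6² - 128 = 210*36 - 128 = 7560 - 128 = 7432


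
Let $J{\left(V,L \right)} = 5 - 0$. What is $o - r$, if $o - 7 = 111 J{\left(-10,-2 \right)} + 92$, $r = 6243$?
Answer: $-5589$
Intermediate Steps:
$J{\left(V,L \right)} = 5$ ($J{\left(V,L \right)} = 5 + 0 = 5$)
$o = 654$ ($o = 7 + \left(111 \cdot 5 + 92\right) = 7 + \left(555 + 92\right) = 7 + 647 = 654$)
$o - r = 654 - 6243 = -5589$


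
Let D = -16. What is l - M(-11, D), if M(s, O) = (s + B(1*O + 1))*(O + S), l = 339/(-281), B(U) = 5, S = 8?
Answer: -13827/281 ≈ -49.206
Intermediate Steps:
l = -339/281 (l = 339*(-1/281) = -339/281 ≈ -1.2064)
M(s, O) = (5 + s)*(8 + O) (M(s, O) = (s + 5)*(O + 8) = (5 + s)*(8 + O))
l - M(-11, D) = -339/281 - (40 + 5*(-16) + 8*(-11) - 16*(-11)) = -339/281 - (40 - 80 - 88 + 176) = -339/281 - 1*48 = -339/281 - 48 = -13827/281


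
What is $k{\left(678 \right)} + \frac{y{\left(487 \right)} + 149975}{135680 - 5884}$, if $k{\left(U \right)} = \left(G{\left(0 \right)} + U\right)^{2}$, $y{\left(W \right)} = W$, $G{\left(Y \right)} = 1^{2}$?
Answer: $\frac{29920714049}{64898} \approx 4.6104 \cdot 10^{5}$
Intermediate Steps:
$G{\left(Y \right)} = 1$
$k{\left(U \right)} = \left(1 + U\right)^{2}$
$k{\left(678 \right)} + \frac{y{\left(487 \right)} + 149975}{135680 - 5884} = \left(1 + 678\right)^{2} + \frac{487 + 149975}{135680 - 5884} = 679^{2} + \frac{150462}{129796} = 461041 + 150462 \cdot \frac{1}{129796} = 461041 + \frac{75231}{64898} = \frac{29920714049}{64898}$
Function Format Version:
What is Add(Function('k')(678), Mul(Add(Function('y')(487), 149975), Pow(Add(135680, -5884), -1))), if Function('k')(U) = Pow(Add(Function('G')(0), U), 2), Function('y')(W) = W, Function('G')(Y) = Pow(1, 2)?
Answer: Rational(29920714049, 64898) ≈ 4.6104e+5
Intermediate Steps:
Function('G')(Y) = 1
Function('k')(U) = Pow(Add(1, U), 2)
Add(Function('k')(678), Mul(Add(Function('y')(487), 149975), Pow(Add(135680, -5884), -1))) = Add(Pow(Add(1, 678), 2), Mul(Add(487, 149975), Pow(Add(135680, -5884), -1))) = Add(Pow(679, 2), Mul(150462, Pow(129796, -1))) = Add(461041, Mul(150462, Rational(1, 129796))) = Add(461041, Rational(75231, 64898)) = Rational(29920714049, 64898)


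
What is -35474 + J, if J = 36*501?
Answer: -17438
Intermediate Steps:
J = 18036
-35474 + J = -35474 + 18036 = -17438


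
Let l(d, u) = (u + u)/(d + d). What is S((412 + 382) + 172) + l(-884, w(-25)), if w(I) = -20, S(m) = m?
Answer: 213491/221 ≈ 966.02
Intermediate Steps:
l(d, u) = u/d (l(d, u) = (2*u)/((2*d)) = (2*u)*(1/(2*d)) = u/d)
S((412 + 382) + 172) + l(-884, w(-25)) = ((412 + 382) + 172) - 20/(-884) = (794 + 172) - 20*(-1/884) = 966 + 5/221 = 213491/221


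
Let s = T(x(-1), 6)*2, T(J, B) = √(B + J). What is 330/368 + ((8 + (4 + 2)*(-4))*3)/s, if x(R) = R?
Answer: 165/184 - 24*√5/5 ≈ -9.8364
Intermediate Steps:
s = 2*√5 (s = √(6 - 1)*2 = √5*2 = 2*√5 ≈ 4.4721)
330/368 + ((8 + (4 + 2)*(-4))*3)/s = 330/368 + ((8 + (4 + 2)*(-4))*3)/((2*√5)) = 330*(1/368) + ((8 + 6*(-4))*3)*(√5/10) = 165/184 + ((8 - 24)*3)*(√5/10) = 165/184 + (-16*3)*(√5/10) = 165/184 - 24*√5/5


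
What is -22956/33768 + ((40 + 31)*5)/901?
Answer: -724643/2535414 ≈ -0.28581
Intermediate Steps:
-22956/33768 + ((40 + 31)*5)/901 = -22956*1/33768 + (71*5)*(1/901) = -1913/2814 + 355*(1/901) = -1913/2814 + 355/901 = -724643/2535414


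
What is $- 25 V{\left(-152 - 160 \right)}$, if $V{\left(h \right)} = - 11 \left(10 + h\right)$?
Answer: $-83050$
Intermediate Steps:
$V{\left(h \right)} = -110 - 11 h$
$- 25 V{\left(-152 - 160 \right)} = - 25 \left(-110 - 11 \left(-152 - 160\right)\right) = - 25 \left(-110 - -3432\right) = - 25 \left(-110 + 3432\right) = \left(-25\right) 3322 = -83050$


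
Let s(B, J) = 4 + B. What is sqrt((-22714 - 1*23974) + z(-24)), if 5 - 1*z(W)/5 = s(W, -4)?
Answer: I*sqrt(46563) ≈ 215.78*I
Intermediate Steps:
z(W) = 5 - 5*W (z(W) = 25 - 5*(4 + W) = 25 + (-20 - 5*W) = 5 - 5*W)
sqrt((-22714 - 1*23974) + z(-24)) = sqrt((-22714 - 1*23974) + (5 - 5*(-24))) = sqrt((-22714 - 23974) + (5 + 120)) = sqrt(-46688 + 125) = sqrt(-46563) = I*sqrt(46563)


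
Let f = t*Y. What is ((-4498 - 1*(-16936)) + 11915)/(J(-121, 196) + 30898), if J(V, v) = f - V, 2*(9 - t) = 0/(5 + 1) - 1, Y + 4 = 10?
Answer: 24353/31076 ≈ 0.78366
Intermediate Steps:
Y = 6 (Y = -4 + 10 = 6)
t = 19/2 (t = 9 - (0/(5 + 1) - 1)/2 = 9 - (0/6 - 1)/2 = 9 - ((⅙)*0 - 1)/2 = 9 - (0 - 1)/2 = 9 - ½*(-1) = 9 + ½ = 19/2 ≈ 9.5000)
f = 57 (f = (19/2)*6 = 57)
J(V, v) = 57 - V
((-4498 - 1*(-16936)) + 11915)/(J(-121, 196) + 30898) = ((-4498 - 1*(-16936)) + 11915)/((57 - 1*(-121)) + 30898) = ((-4498 + 16936) + 11915)/((57 + 121) + 30898) = (12438 + 11915)/(178 + 30898) = 24353/31076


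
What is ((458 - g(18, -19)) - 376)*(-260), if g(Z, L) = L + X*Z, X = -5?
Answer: -49660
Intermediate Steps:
g(Z, L) = L - 5*Z
((458 - g(18, -19)) - 376)*(-260) = ((458 - (-19 - 5*18)) - 376)*(-260) = ((458 - (-19 - 90)) - 376)*(-260) = ((458 - 1*(-109)) - 376)*(-260) = ((458 + 109) - 376)*(-260) = (567 - 376)*(-260) = 191*(-260) = -49660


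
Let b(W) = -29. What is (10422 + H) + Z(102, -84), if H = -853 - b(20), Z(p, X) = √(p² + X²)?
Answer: 9598 + 6*√485 ≈ 9730.1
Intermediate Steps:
Z(p, X) = √(X² + p²)
H = -824 (H = -853 - 1*(-29) = -853 + 29 = -824)
(10422 + H) + Z(102, -84) = (10422 - 824) + √((-84)² + 102²) = 9598 + √(7056 + 10404) = 9598 + √17460 = 9598 + 6*√485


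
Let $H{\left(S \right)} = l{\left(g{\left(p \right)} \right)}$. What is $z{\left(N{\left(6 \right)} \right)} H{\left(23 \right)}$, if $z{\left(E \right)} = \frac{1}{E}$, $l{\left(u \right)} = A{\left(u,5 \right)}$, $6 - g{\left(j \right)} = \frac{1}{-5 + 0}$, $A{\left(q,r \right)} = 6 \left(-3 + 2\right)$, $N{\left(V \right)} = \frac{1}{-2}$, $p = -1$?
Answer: $12$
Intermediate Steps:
$N{\left(V \right)} = - \frac{1}{2}$
$A{\left(q,r \right)} = -6$ ($A{\left(q,r \right)} = 6 \left(-1\right) = -6$)
$g{\left(j \right)} = \frac{31}{5}$ ($g{\left(j \right)} = 6 - \frac{1}{-5 + 0} = 6 - \frac{1}{-5} = 6 - - \frac{1}{5} = 6 + \frac{1}{5} = \frac{31}{5}$)
$l{\left(u \right)} = -6$
$H{\left(S \right)} = -6$
$z{\left(N{\left(6 \right)} \right)} H{\left(23 \right)} = \frac{1}{- \frac{1}{2}} \left(-6\right) = \left(-2\right) \left(-6\right) = 12$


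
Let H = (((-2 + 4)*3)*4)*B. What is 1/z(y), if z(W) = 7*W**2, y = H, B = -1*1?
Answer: 1/4032 ≈ 0.00024802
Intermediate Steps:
B = -1
H = -24 (H = (((-2 + 4)*3)*4)*(-1) = ((2*3)*4)*(-1) = (6*4)*(-1) = 24*(-1) = -24)
y = -24
1/z(y) = 1/(7*(-24)**2) = 1/(7*576) = 1/4032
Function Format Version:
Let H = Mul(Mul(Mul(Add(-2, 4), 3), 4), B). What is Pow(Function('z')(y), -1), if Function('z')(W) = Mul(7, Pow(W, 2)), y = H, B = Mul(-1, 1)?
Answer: Rational(1, 4032) ≈ 0.00024802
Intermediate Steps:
B = -1
H = -24 (H = Mul(Mul(Mul(Add(-2, 4), 3), 4), -1) = Mul(Mul(Mul(2, 3), 4), -1) = Mul(Mul(6, 4), -1) = Mul(24, -1) = -24)
y = -24
Pow(Function('z')(y), -1) = Pow(Mul(7, Pow(-24, 2)), -1) = Pow(Mul(7, 576), -1) = Pow(4032, -1) = Rational(1, 4032)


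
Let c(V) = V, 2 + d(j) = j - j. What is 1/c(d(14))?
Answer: -½ ≈ -0.50000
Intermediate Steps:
d(j) = -2 (d(j) = -2 + (j - j) = -2 + 0 = -2)
1/c(d(14)) = 1/(-2) = -½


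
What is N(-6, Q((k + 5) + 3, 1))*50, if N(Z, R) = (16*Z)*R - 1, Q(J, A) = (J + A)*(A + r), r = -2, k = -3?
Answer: 28750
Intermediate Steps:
Q(J, A) = (-2 + A)*(A + J) (Q(J, A) = (J + A)*(A - 2) = (A + J)*(-2 + A) = (-2 + A)*(A + J))
N(Z, R) = -1 + 16*R*Z (N(Z, R) = 16*R*Z - 1 = -1 + 16*R*Z)
N(-6, Q((k + 5) + 3, 1))*50 = (-1 + 16*(1² - 2*1 - 2*((-3 + 5) + 3) + 1*((-3 + 5) + 3))*(-6))*50 = (-1 + 16*(1 - 2 - 2*(2 + 3) + 1*(2 + 3))*(-6))*50 = (-1 + 16*(1 - 2 - 2*5 + 1*5)*(-6))*50 = (-1 + 16*(1 - 2 - 10 + 5)*(-6))*50 = (-1 + 16*(-6)*(-6))*50 = (-1 + 576)*50 = 575*50 = 28750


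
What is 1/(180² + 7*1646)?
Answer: 1/43922 ≈ 2.2768e-5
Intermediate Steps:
1/(180² + 7*1646) = 1/(32400 + 11522) = 1/43922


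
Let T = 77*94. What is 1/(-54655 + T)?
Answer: -1/47417 ≈ -2.1089e-5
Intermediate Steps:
T = 7238
1/(-54655 + T) = 1/(-54655 + 7238) = 1/(-47417) = -1/47417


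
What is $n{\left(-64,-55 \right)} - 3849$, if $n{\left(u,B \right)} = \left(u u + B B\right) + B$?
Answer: $3217$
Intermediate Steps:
$n{\left(u,B \right)} = B + B^{2} + u^{2}$ ($n{\left(u,B \right)} = \left(u^{2} + B^{2}\right) + B = \left(B^{2} + u^{2}\right) + B = B + B^{2} + u^{2}$)
$n{\left(-64,-55 \right)} - 3849 = \left(-55 + \left(-55\right)^{2} + \left(-64\right)^{2}\right) - 3849 = \left(-55 + 3025 + 4096\right) - 3849 = 7066 - 3849 = 3217$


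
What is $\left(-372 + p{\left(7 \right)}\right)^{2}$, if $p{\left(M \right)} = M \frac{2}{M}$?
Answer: $136900$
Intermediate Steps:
$p{\left(M \right)} = 2$
$\left(-372 + p{\left(7 \right)}\right)^{2} = \left(-372 + 2\right)^{2} = \left(-370\right)^{2} = 136900$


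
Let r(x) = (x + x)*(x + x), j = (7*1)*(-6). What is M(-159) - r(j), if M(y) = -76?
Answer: -7132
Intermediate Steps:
j = -42 (j = 7*(-6) = -42)
r(x) = 4*x² (r(x) = (2*x)*(2*x) = 4*x²)
M(-159) - r(j) = -76 - 4*(-42)² = -76 - 4*1764 = -76 - 1*7056 = -76 - 7056 = -7132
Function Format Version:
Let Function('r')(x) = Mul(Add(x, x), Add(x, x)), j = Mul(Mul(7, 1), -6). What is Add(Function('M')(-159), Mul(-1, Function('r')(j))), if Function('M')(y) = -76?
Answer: -7132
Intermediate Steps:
j = -42 (j = Mul(7, -6) = -42)
Function('r')(x) = Mul(4, Pow(x, 2)) (Function('r')(x) = Mul(Mul(2, x), Mul(2, x)) = Mul(4, Pow(x, 2)))
Add(Function('M')(-159), Mul(-1, Function('r')(j))) = Add(-76, Mul(-1, Mul(4, Pow(-42, 2)))) = Add(-76, Mul(-1, Mul(4, 1764))) = Add(-76, Mul(-1, 7056)) = Add(-76, -7056) = -7132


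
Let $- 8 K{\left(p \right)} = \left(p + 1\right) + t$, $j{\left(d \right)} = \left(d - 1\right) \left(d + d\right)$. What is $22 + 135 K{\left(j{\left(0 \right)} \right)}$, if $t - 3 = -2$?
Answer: $- \frac{47}{4} \approx -11.75$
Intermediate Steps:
$t = 1$ ($t = 3 - 2 = 1$)
$j{\left(d \right)} = 2 d \left(-1 + d\right)$ ($j{\left(d \right)} = \left(-1 + d\right) 2 d = 2 d \left(-1 + d\right)$)
$K{\left(p \right)} = - \frac{1}{4} - \frac{p}{8}$ ($K{\left(p \right)} = - \frac{\left(p + 1\right) + 1}{8} = - \frac{\left(1 + p\right) + 1}{8} = - \frac{2 + p}{8} = - \frac{1}{4} - \frac{p}{8}$)
$22 + 135 K{\left(j{\left(0 \right)} \right)} = 22 + 135 \left(- \frac{1}{4} - \frac{2 \cdot 0 \left(-1 + 0\right)}{8}\right) = 22 + 135 \left(- \frac{1}{4} - \frac{2 \cdot 0 \left(-1\right)}{8}\right) = 22 + 135 \left(- \frac{1}{4} - 0\right) = 22 + 135 \left(- \frac{1}{4} + 0\right) = 22 + 135 \left(- \frac{1}{4}\right) = 22 - \frac{135}{4} = - \frac{47}{4}$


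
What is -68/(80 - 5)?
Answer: -68/75 ≈ -0.90667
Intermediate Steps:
-68/(80 - 5) = -68/75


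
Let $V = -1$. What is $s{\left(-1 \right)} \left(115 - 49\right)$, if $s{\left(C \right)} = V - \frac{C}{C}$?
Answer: $-132$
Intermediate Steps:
$s{\left(C \right)} = -2$ ($s{\left(C \right)} = -1 - \frac{C}{C} = -1 - 1 = -2$)
$s{\left(-1 \right)} \left(115 - 49\right) = - 2 \left(115 - 49\right) = \left(-2\right) 66 = -132$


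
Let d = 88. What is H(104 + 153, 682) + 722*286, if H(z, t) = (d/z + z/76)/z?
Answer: 1036532920945/5019724 ≈ 2.0649e+5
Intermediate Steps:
H(z, t) = (88/z + z/76)/z
H(104 + 153, 682) + 722*286 = (1/76 + 88/(104 + 153)**2) + 722*286 = (1/76 + 88/257**2) + 206492 = (1/76 + 88*(1/66049)) + 206492 = (1/76 + 88/66049) + 206492 = 72737/5019724 + 206492 = 1036532920945/5019724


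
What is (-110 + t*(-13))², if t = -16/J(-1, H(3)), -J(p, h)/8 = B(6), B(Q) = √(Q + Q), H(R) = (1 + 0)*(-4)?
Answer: 36469/3 + 2860*√3/3 ≈ 13808.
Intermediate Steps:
H(R) = -4 (H(R) = 1*(-4) = -4)
B(Q) = √2*√Q (B(Q) = √(2*Q) = √2*√Q)
J(p, h) = -16*√3 (J(p, h) = -8*√2*√6 = -16*√3)
t = √3/3 (t = -16*(-√3/48) = -(-1)*√3/3 = √3/3 ≈ 0.57735)
(-110 + t*(-13))² = (-110 + (√3/3)*(-13))² = (-110 - 13*√3/3)²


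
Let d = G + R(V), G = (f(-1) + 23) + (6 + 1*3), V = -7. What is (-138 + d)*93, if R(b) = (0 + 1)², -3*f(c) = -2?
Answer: -9703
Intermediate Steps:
f(c) = ⅔ (f(c) = -⅓*(-2) = ⅔)
R(b) = 1 (R(b) = 1² = 1)
G = 98/3 (G = (⅔ + 23) + (6 + 1*3) = 71/3 + (6 + 3) = 71/3 + 9 = 98/3 ≈ 32.667)
d = 101/3 (d = 98/3 + 1 = 101/3 ≈ 33.667)
(-138 + d)*93 = (-138 + 101/3)*93 = -313/3*93 = -9703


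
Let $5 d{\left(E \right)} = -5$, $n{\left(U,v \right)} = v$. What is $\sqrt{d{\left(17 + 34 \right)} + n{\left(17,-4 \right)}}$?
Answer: $i \sqrt{5} \approx 2.2361 i$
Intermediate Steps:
$d{\left(E \right)} = -1$ ($d{\left(E \right)} = \frac{1}{5} \left(-5\right) = -1$)
$\sqrt{d{\left(17 + 34 \right)} + n{\left(17,-4 \right)}} = \sqrt{-1 - 4} = \sqrt{-5} = i \sqrt{5}$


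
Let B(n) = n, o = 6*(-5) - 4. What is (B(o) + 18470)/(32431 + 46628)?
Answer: 18436/79059 ≈ 0.23319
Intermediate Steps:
o = -34 (o = -30 - 4 = -34)
(B(o) + 18470)/(32431 + 46628) = (-34 + 18470)/(32431 + 46628) = 18436/79059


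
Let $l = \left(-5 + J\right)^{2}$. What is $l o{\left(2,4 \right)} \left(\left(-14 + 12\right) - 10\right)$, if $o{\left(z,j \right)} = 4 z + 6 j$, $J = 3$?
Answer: $-1536$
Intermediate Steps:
$l = 4$ ($l = \left(-5 + 3\right)^{2} = \left(-2\right)^{2} = 4$)
$l o{\left(2,4 \right)} \left(\left(-14 + 12\right) - 10\right) = 4 \left(4 \cdot 2 + 6 \cdot 4\right) \left(\left(-14 + 12\right) - 10\right) = 4 \left(8 + 24\right) \left(-2 - 10\right) = 4 \cdot 32 \left(-12\right) = 128 \left(-12\right) = -1536$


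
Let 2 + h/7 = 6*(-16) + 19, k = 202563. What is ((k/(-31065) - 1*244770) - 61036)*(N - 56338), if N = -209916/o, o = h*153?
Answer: 14093366841407406/818045 ≈ 1.7228e+10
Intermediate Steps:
h = -553 (h = -14 + 7*(6*(-16) + 19) = -14 + 7*(-96 + 19) = -14 + 7*(-77) = -14 - 539 = -553)
o = -84609 (o = -553*153 = -84609)
N = 196/79 (N = -209916/(-84609) = -209916*(-1/84609) = 196/79 ≈ 2.4810)
((k/(-31065) - 1*244770) - 61036)*(N - 56338) = ((202563/(-31065) - 1*244770) - 61036)*(196/79 - 56338) = ((202563*(-1/31065) - 244770) - 61036)*(-4450506/79) = ((-67521/10355 - 244770) - 61036)*(-4450506/79) = (-2534660871/10355 - 61036)*(-4450506/79) = -3166688651/10355*(-4450506/79) = 14093366841407406/818045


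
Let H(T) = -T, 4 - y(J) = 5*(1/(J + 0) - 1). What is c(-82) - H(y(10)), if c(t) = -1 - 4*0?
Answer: 15/2 ≈ 7.5000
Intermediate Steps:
y(J) = 9 - 5/J (y(J) = 4 - 5*(1/(J + 0) - 1) = 4 - 5*(1/J - 1) = 4 - 5*(-1 + 1/J) = 4 - (-5 + 5/J) = 4 + (5 - 5/J) = 9 - 5/J)
c(t) = -1 (c(t) = -1 + 0 = -1)
c(-82) - H(y(10)) = -1 - (-1)*(9 - 5/10) = -1 - (-1)*(9 - 5*1/10) = -1 - (-1)*(9 - 1/2) = -1 - (-1)*17/2 = -1 - 1*(-17/2) = -1 + 17/2 = 15/2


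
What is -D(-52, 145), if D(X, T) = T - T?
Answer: 0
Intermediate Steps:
D(X, T) = 0
-D(-52, 145) = -1*0 = 0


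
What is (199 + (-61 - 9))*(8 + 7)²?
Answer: 29025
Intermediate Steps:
(199 + (-61 - 9))*(8 + 7)² = (199 - 70)*15² = 129*225 = 29025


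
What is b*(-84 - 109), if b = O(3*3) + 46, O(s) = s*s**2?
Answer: -149575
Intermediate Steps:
O(s) = s**3
b = 775 (b = (3*3)**3 + 46 = 9**3 + 46 = 729 + 46 = 775)
b*(-84 - 109) = 775*(-84 - 109) = 775*(-193) = -149575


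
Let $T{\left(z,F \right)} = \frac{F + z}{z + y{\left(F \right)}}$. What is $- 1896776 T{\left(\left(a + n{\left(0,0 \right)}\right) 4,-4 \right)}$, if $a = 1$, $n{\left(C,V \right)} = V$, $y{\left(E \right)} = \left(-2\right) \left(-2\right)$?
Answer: $0$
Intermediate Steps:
$y{\left(E \right)} = 4$
$T{\left(z,F \right)} = \frac{F + z}{4 + z}$ ($T{\left(z,F \right)} = \frac{F + z}{z + 4} = \frac{F + z}{4 + z}$)
$- 1896776 T{\left(\left(a + n{\left(0,0 \right)}\right) 4,-4 \right)} = - 1896776 \frac{-4 + \left(1 + 0\right) 4}{4 + \left(1 + 0\right) 4} = - 1896776 \frac{-4 + 1 \cdot 4}{4 + 1 \cdot 4} = - 1896776 \frac{-4 + 4}{4 + 4} = - 1896776 \cdot \frac{1}{8} \cdot 0 = \left(-1896776\right) 0 = 0$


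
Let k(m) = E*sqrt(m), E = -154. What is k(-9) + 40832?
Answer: 40832 - 462*I ≈ 40832.0 - 462.0*I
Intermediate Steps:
k(m) = -154*sqrt(m)
k(-9) + 40832 = -462*I + 40832 = 40832 - 462*I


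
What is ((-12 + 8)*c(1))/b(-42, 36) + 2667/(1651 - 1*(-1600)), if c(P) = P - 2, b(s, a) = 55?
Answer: 159689/178805 ≈ 0.89309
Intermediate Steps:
c(P) = -2 + P
((-12 + 8)*c(1))/b(-42, 36) + 2667/(1651 - 1*(-1600)) = ((-12 + 8)*(-2 + 1))/55 + 2667/(1651 - 1*(-1600)) = -4*(-1)*(1/55) + 2667/(1651 + 1600) = 4*(1/55) + 2667/3251 = 4/55 + 2667*(1/3251) = 4/55 + 2667/3251 = 159689/178805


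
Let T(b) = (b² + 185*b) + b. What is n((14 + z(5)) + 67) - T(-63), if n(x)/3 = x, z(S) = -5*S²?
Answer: 7617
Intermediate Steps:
T(b) = b² + 186*b
n(x) = 3*x
n((14 + z(5)) + 67) - T(-63) = 3*((14 - 5*5²) + 67) - (-63)*(186 - 63) = 3*((14 - 5*25) + 67) - (-63)*123 = 3*((14 - 125) + 67) - 1*(-7749) = 3*(-111 + 67) + 7749 = 3*(-44) + 7749 = -132 + 7749 = 7617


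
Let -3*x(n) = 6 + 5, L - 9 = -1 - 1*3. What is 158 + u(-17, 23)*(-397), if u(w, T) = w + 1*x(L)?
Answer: 25088/3 ≈ 8362.7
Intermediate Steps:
L = 5 (L = 9 + (-1 - 1*3) = 9 + (-1 - 3) = 9 - 4 = 5)
x(n) = -11/3 (x(n) = -(6 + 5)/3 = -⅓*11 = -11/3)
u(w, T) = -11/3 + w (u(w, T) = w + 1*(-11/3) = w - 11/3 = -11/3 + w)
158 + u(-17, 23)*(-397) = 158 + (-11/3 - 17)*(-397) = 158 - 62/3*(-397) = 158 + 24614/3 = 25088/3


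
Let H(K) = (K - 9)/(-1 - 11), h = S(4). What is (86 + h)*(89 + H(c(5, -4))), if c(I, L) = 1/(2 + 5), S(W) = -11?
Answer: 94225/14 ≈ 6730.4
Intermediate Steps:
h = -11
c(I, L) = ⅐ (c(I, L) = 1/7 = ⅐)
H(K) = ¾ - K/12 (H(K) = (-9 + K)/(-12) = (-9 + K)*(-1/12) = ¾ - K/12)
(86 + h)*(89 + H(c(5, -4))) = (86 - 11)*(89 + (¾ - 1/12*⅐)) = 75*(89 + (¾ - 1/84)) = 75*(89 + 31/42) = 75*(3769/42) = 94225/14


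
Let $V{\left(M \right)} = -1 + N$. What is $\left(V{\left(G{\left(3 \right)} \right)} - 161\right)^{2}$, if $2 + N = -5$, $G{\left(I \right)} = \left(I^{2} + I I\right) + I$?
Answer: $28561$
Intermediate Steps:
$G{\left(I \right)} = I + 2 I^{2}$ ($G{\left(I \right)} = \left(I^{2} + I^{2}\right) + I = 2 I^{2} + I = I + 2 I^{2}$)
$N = -7$ ($N = -2 - 5 = -7$)
$V{\left(M \right)} = -8$ ($V{\left(M \right)} = -1 - 7 = -8$)
$\left(V{\left(G{\left(3 \right)} \right)} - 161\right)^{2} = \left(-8 - 161\right)^{2} = \left(-169\right)^{2} = 28561$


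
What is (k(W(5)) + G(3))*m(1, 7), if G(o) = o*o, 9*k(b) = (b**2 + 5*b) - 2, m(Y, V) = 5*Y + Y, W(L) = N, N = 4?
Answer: 230/3 ≈ 76.667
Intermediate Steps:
W(L) = 4
m(Y, V) = 6*Y
k(b) = -2/9 + b**2/9 + 5*b/9 (k(b) = ((b**2 + 5*b) - 2)/9 = (-2 + b**2 + 5*b)/9 = -2/9 + b**2/9 + 5*b/9)
G(o) = o**2
(k(W(5)) + G(3))*m(1, 7) = ((-2/9 + (1/9)*4**2 + (5/9)*4) + 3**2)*(6*1) = ((-2/9 + (1/9)*16 + 20/9) + 9)*6 = ((-2/9 + 16/9 + 20/9) + 9)*6 = (34/9 + 9)*6 = (115/9)*6 = 230/3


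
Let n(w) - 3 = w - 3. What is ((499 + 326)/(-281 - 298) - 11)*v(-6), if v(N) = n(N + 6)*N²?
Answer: 0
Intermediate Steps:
n(w) = w (n(w) = 3 + (w - 3) = 3 + (-3 + w) = w)
v(N) = N²*(6 + N) (v(N) = (N + 6)*N² = (6 + N)*N² = N²*(6 + N))
((499 + 326)/(-281 - 298) - 11)*v(-6) = ((499 + 326)/(-281 - 298) - 11)*((-6)²*(6 - 6)) = (825/(-579) - 11)*(36*0) = (825*(-1/579) - 11)*0 = (-275/193 - 11)*0 = -2398/193*0 = 0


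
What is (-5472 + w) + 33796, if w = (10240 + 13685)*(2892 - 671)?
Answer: 53165749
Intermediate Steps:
w = 53137425 (w = 23925*2221 = 53137425)
(-5472 + w) + 33796 = (-5472 + 53137425) + 33796 = 53131953 + 33796 = 53165749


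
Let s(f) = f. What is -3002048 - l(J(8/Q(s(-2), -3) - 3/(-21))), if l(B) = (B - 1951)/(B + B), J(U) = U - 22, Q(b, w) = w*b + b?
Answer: -417291570/139 ≈ -3.0021e+6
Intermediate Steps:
Q(b, w) = b + b*w (Q(b, w) = b*w + b = b + b*w)
J(U) = -22 + U
l(B) = (-1951 + B)/(2*B) (l(B) = (-1951 + B)/((2*B)) = (-1951 + B)*(1/(2*B)) = (-1951 + B)/(2*B))
-3002048 - l(J(8/Q(s(-2), -3) - 3/(-21))) = -3002048 - (-1951 + (-22 + (8/((-2*(1 - 3))) - 3/(-21))))/(2*(-22 + (8/((-2*(1 - 3))) - 3/(-21)))) = -3002048 - (-1951 + (-22 + (8/((-2*(-2))) - 3*(-1/21))))/(2*(-22 + (8/((-2*(-2))) - 3*(-1/21)))) = -3002048 - (-1951 + (-22 + (8/4 + 1/7)))/(2*(-22 + (8/4 + 1/7))) = -3002048 - (-1951 + (-22 + (8*(1/4) + 1/7)))/(2*(-22 + (8*(1/4) + 1/7))) = -3002048 - (-1951 + (-22 + (2 + 1/7)))/(2*(-22 + (2 + 1/7))) = -3002048 - (-1951 + (-22 + 15/7))/(2*(-22 + 15/7)) = -3002048 - (-1951 - 139/7)/(2*(-139/7)) = -3002048 - (-7)*(-13796)/(2*139*7) = -3002048 - 1*6898/139 = -3002048 - 6898/139 = -417291570/139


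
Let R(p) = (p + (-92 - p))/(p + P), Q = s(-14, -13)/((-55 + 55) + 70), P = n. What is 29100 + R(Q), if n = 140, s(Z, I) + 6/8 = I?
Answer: 227818748/7829 ≈ 29099.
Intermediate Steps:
s(Z, I) = -¾ + I
P = 140
Q = -11/56 (Q = (-¾ - 13)/((-55 + 55) + 70) = -55/(4*(0 + 70)) = -55/4/70 = -55/4*1/70 = -11/56 ≈ -0.19643)
R(p) = -92/(140 + p) (R(p) = (p + (-92 - p))/(p + 140) = -92/(140 + p))
29100 + R(Q) = 29100 - 92/(140 - 11/56) = 29100 - 92/7829/56 = 29100 - 92*56/7829 = 29100 - 5152/7829 = 227818748/7829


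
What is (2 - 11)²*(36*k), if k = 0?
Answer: 0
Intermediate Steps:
(2 - 11)²*(36*k) = (2 - 11)²*(36*0) = (-9)²*0 = 81*0 = 0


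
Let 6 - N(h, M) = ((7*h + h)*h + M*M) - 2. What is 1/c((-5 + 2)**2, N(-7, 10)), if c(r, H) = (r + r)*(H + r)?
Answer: -1/8550 ≈ -0.00011696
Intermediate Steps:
N(h, M) = 8 - M**2 - 8*h**2 (N(h, M) = 6 - (((7*h + h)*h + M*M) - 2) = 6 - (((8*h)*h + M**2) - 2) = 6 - ((8*h**2 + M**2) - 2) = 6 - ((M**2 + 8*h**2) - 2) = 6 - (-2 + M**2 + 8*h**2) = 6 + (2 - M**2 - 8*h**2) = 8 - M**2 - 8*h**2)
c(r, H) = 2*r*(H + r) (c(r, H) = (2*r)*(H + r) = 2*r*(H + r))
1/c((-5 + 2)**2, N(-7, 10)) = 1/(2*(-5 + 2)**2*((8 - 1*10**2 - 8*(-7)**2) + (-5 + 2)**2)) = 1/(2*(-3)**2*((8 - 1*100 - 8*49) + (-3)**2)) = 1/(2*9*((8 - 100 - 392) + 9)) = 1/(2*9*(-484 + 9)) = 1/(2*9*(-475)) = 1/(-8550) = -1/8550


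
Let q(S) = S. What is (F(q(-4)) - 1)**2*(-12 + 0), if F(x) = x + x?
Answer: -972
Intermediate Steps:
F(x) = 2*x
(F(q(-4)) - 1)**2*(-12 + 0) = (2*(-4) - 1)**2*(-12 + 0) = (-8 - 1)**2*(-12) = (-9)**2*(-12) = 81*(-12) = -972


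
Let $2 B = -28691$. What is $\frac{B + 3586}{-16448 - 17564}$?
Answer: $\frac{21519}{68024} \approx 0.31634$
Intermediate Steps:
$B = - \frac{28691}{2}$ ($B = \frac{1}{2} \left(-28691\right) = - \frac{28691}{2} \approx -14346.0$)
$\frac{B + 3586}{-16448 - 17564} = \frac{- \frac{28691}{2} + 3586}{-16448 - 17564} = - \frac{21519}{2 \left(-34012\right)} = \left(- \frac{21519}{2}\right) \left(- \frac{1}{34012}\right) = \frac{21519}{68024}$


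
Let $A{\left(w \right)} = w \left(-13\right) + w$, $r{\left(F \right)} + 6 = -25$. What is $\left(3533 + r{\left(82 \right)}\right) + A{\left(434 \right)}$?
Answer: $-1706$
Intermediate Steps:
$r{\left(F \right)} = -31$ ($r{\left(F \right)} = -6 - 25 = -31$)
$A{\left(w \right)} = - 12 w$ ($A{\left(w \right)} = - 13 w + w = - 12 w$)
$\left(3533 + r{\left(82 \right)}\right) + A{\left(434 \right)} = \left(3533 - 31\right) - 5208 = 3502 - 5208 = -1706$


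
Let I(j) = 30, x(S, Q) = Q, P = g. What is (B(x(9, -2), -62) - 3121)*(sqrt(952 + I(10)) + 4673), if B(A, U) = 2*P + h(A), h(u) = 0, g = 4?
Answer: -14547049 - 3113*sqrt(982) ≈ -1.4645e+7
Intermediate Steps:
P = 4
B(A, U) = 8 (B(A, U) = 2*4 + 0 = 8 + 0 = 8)
(B(x(9, -2), -62) - 3121)*(sqrt(952 + I(10)) + 4673) = (8 - 3121)*(sqrt(952 + 30) + 4673) = -3113*(sqrt(982) + 4673) = -3113*(4673 + sqrt(982)) = -14547049 - 3113*sqrt(982)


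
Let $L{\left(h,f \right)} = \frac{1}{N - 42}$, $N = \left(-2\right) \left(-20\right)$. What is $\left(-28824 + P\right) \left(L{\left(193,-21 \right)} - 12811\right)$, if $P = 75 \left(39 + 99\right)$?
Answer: $236679651$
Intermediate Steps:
$N = 40$
$L{\left(h,f \right)} = - \frac{1}{2}$ ($L{\left(h,f \right)} = \frac{1}{40 - 42} = \frac{1}{-2} = - \frac{1}{2}$)
$P = 10350$ ($P = 75 \cdot 138 = 10350$)
$\left(-28824 + P\right) \left(L{\left(193,-21 \right)} - 12811\right) = \left(-28824 + 10350\right) \left(- \frac{1}{2} - 12811\right) = \left(-18474\right) \left(- \frac{25623}{2}\right) = 236679651$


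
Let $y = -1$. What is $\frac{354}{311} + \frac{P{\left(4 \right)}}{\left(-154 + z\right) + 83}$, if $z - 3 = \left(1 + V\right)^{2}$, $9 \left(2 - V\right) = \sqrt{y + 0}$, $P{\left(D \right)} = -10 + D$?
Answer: $\frac{2202960936}{1776689819} - \frac{6561 i}{5712829} \approx 1.2399 - 0.0011485 i$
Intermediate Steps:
$V = 2 - \frac{i}{9}$ ($V = 2 - \frac{\sqrt{-1 + 0}}{9} = 2 - \frac{\sqrt{-1}}{9} = 2 - \frac{i}{9} \approx 2.0 - 0.11111 i$)
$z = 3 + \left(3 - \frac{i}{9}\right)^{2}$ ($z = 3 + \left(1 + \left(2 - \frac{i}{9}\right)\right)^{2} = 3 + \left(3 - \frac{i}{9}\right)^{2} \approx 11.988 - 0.66667 i$)
$\frac{354}{311} + \frac{P{\left(4 \right)}}{\left(-154 + z\right) + 83} = \frac{354}{311} + \frac{-10 + 4}{\left(-154 + \left(\frac{971}{81} - \frac{2 i}{3}\right)\right) + 83} = 354 \cdot \frac{1}{311} - \frac{6}{\left(- \frac{11503}{81} - \frac{2 i}{3}\right) + 83} = \frac{354}{311} - \frac{6}{- \frac{4780}{81} - \frac{2 i}{3}} = \frac{354}{311} - 6 \frac{6561 \left(- \frac{4780}{81} + \frac{2 i}{3}\right)}{22851316} = \frac{354}{311} - \frac{19683 \left(- \frac{4780}{81} + \frac{2 i}{3}\right)}{11425658}$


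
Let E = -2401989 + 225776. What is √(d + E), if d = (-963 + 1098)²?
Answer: 2*I*√539497 ≈ 1469.0*I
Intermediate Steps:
E = -2176213
d = 18225 (d = 135² = 18225)
√(d + E) = √(18225 - 2176213) = √(-2157988) = 2*I*√539497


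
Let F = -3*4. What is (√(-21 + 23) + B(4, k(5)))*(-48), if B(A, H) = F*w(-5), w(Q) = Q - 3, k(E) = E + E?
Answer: -4608 - 48*√2 ≈ -4675.9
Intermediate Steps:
k(E) = 2*E
w(Q) = -3 + Q
F = -12
B(A, H) = 96 (B(A, H) = -12*(-3 - 5) = -12*(-8) = 96)
(√(-21 + 23) + B(4, k(5)))*(-48) = (√(-21 + 23) + 96)*(-48) = (√2 + 96)*(-48) = (96 + √2)*(-48) = -4608 - 48*√2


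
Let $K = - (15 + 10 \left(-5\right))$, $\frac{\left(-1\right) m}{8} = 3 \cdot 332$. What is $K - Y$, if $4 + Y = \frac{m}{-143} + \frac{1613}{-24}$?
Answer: $\frac{173275}{3432} \approx 50.488$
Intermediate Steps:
$m = -7968$ ($m = - 8 \cdot 3 \cdot 332 = \left(-8\right) 996 = -7968$)
$K = 35$ ($K = - (15 - 50) = \left(-1\right) \left(-35\right) = 35$)
$Y = - \frac{53155}{3432}$ ($Y = -4 + \left(- \frac{7968}{-143} + \frac{1613}{-24}\right) = -4 + \left(\left(-7968\right) \left(- \frac{1}{143}\right) + 1613 \left(- \frac{1}{24}\right)\right) = -4 + \left(\frac{7968}{143} - \frac{1613}{24}\right) = -4 - \frac{39427}{3432} = - \frac{53155}{3432} \approx -15.488$)
$K - Y = 35 - - \frac{53155}{3432} = 35 + \frac{53155}{3432} = \frac{173275}{3432}$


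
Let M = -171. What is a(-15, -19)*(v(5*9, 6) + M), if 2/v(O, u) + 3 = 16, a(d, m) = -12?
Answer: 26652/13 ≈ 2050.2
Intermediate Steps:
v(O, u) = 2/13 (v(O, u) = 2/(-3 + 16) = 2/13)
a(-15, -19)*(v(5*9, 6) + M) = -12*(2/13 - 171) = -12*(-2221/13) = 26652/13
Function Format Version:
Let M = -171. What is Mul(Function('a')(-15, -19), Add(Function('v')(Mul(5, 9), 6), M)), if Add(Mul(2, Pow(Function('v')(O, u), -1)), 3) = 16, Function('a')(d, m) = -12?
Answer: Rational(26652, 13) ≈ 2050.2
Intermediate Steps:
Function('v')(O, u) = Rational(2, 13) (Function('v')(O, u) = Mul(2, Pow(Add(-3, 16), -1)) = Mul(2, Pow(13, -1)) = Mul(2, Rational(1, 13)) = Rational(2, 13))
Mul(Function('a')(-15, -19), Add(Function('v')(Mul(5, 9), 6), M)) = Mul(-12, Add(Rational(2, 13), -171)) = Mul(-12, Rational(-2221, 13)) = Rational(26652, 13)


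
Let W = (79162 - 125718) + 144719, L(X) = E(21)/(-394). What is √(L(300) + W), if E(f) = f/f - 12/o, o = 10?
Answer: 11*√3148436270/1970 ≈ 313.31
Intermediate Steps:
E(f) = -⅕ (E(f) = f/f - 12/10 = 1 - 12*⅒ = 1 - 6/5 = -⅕)
L(X) = 1/1970 (L(X) = -⅕/(-394) = -⅕*(-1/394) = 1/1970)
W = 98163 (W = -46556 + 144719 = 98163)
√(L(300) + W) = √(1/1970 + 98163) = √(193381111/1970) = 11*√3148436270/1970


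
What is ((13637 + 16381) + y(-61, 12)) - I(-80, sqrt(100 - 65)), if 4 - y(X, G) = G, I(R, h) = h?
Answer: 30010 - sqrt(35) ≈ 30004.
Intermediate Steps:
y(X, G) = 4 - G
((13637 + 16381) + y(-61, 12)) - I(-80, sqrt(100 - 65)) = ((13637 + 16381) + (4 - 1*12)) - sqrt(100 - 65) = (30018 + (4 - 12)) - sqrt(35) = (30018 - 8) - sqrt(35) = 30010 - sqrt(35)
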